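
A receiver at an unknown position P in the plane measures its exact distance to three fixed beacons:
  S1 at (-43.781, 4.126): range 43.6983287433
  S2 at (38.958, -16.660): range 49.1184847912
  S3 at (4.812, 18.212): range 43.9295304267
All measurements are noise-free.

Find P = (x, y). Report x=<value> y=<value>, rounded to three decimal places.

eq1: (x + 43.781)² + (y − 4.126)² = 43.6983287433²
eq2: (x − 38.958)² + (y + 16.660)² = 49.1184847912²
eq3: (x − 4.812)² + (y − 18.212)² = 43.9295304267²
eq2−eq1, eq2−eq3 (x²,y² cancel):
  -165.478·x + 41.572·y = 641.600086
  -68.292·x + 69.744·y = -957.627171
det = -165.478·69.744 − 41.572·-68.292 = -8702.062608
x = (641.600086·69.744 − 41.572·-957.627171) / -8702.062608 = -9.717033
y = (-165.478·-957.627171 − 641.600086·-68.292) / -8702.062608 = -23.245337

x=-9.717 y=-23.245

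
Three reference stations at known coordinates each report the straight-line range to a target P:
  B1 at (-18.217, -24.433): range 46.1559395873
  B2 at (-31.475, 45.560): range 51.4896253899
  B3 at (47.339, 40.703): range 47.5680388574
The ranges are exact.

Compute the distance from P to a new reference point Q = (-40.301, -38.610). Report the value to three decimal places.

eq1: (x + 18.217)² + (y + 24.433)² = 46.1559395873²
eq2: (x + 31.475)² + (y − 45.560)² = 51.4896253899²
eq3: (x − 47.339)² + (y − 40.703)² = 47.5680388574²
eq3−eq1, eq3−eq2 (x²,y² cancel):
  -131.112·x − 130.272·y = -2836.536990
  -157.628·x + 9.714·y = -1219.789107
det = -131.112·9.714 − -130.272·-157.628 = -21808.136784
x = (-2836.536990·9.714 − -130.272·-1219.789107) / -21808.136784 = 8.549950
y = (-131.112·-1219.789107 − -2836.536990·-157.628) / -21808.136784 = 13.168877
|P − Q| = √((8.549950 − -40.301)² + (13.168877 − -38.610)²) = 71.186146

71.186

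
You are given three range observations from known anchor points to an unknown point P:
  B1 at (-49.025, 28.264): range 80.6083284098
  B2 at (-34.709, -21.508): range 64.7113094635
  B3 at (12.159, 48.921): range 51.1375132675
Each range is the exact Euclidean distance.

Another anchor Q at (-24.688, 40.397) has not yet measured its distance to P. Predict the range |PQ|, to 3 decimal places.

eq1: (x + 49.025)² + (y − 28.264)² = 80.6083284098²
eq2: (x + 34.709)² + (y + 21.508)² = 64.7113094635²
eq3: (x − 12.159)² + (y − 48.921)² = 51.1375132675²
eq1−eq2, eq1−eq3 (x²,y² cancel):
  28.632·x − 99.544·y = 775.153461
  122.368·x + 41.314·y = 3221.458547
det = 28.632·41.314 − -99.544·122.368 = 13363.902640
x = (775.153461·41.314 − -99.544·3221.458547) / 13363.902640 = 26.392108
y = (28.632·3221.458547 − 775.153461·122.368) / 13363.902640 = -0.195839
|P − Q| = √((26.392108 − -24.688)² + (-0.195839 − 40.397)²) = 65.245352

65.245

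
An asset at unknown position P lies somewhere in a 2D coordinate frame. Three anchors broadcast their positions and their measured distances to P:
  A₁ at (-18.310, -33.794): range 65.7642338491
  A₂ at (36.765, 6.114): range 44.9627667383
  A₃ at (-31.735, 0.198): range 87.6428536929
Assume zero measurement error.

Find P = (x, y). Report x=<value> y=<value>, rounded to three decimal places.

eq1: (x + 18.310)² + (y + 33.794)² = 65.7642338491²
eq2: (x − 36.765)² + (y − 6.114)² = 44.9627667383²
eq3: (x + 31.735)² + (y − 0.198)² = 87.6428536929²
eq1−eq2, eq1−eq3 (x²,y² cancel):
  110.150·x + 79.816·y = 2215.039746
  -26.850·x + 67.984·y = -3826.476457
det = 110.150·67.984 − 79.816·-26.850 = 9631.497200
x = (2215.039746·67.984 − 79.816·-3826.476457) / 9631.497200 = 47.344800
y = (110.150·-3826.476457 − 2215.039746·-26.850) / 9631.497200 = -37.586323

x=47.345 y=-37.586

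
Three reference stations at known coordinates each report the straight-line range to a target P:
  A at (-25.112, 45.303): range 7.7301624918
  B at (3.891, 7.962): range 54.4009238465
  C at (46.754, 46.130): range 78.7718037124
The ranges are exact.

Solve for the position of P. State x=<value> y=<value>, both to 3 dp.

eq1: (x + 25.112)² + (y − 45.303)² = 7.7301624918²
eq2: (x − 3.891)² + (y − 7.962)² = 54.4009238465²
eq3: (x − 46.754)² + (y − 46.130)² = 78.7718037124²
eq1−eq2, eq1−eq3 (x²,y² cancel):
  58.006·x − 74.682·y = -5504.146131
  143.732·x + 1.654·y = -4514.302585
det = 58.006·1.654 − -74.682·143.732 = 10830.135148
x = (-5504.146131·1.654 − -74.682·-4514.302585) / 10830.135148 = -31.970146
y = (58.006·-4514.302585 − -5504.146131·143.732) / 10830.135148 = 48.869685

x=-31.970 y=48.870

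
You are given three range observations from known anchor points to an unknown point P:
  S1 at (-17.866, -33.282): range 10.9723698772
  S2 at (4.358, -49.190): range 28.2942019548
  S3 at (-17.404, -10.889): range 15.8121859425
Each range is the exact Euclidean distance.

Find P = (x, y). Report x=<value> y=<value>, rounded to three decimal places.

x=-10.525 y=-25.127

eq1: (x + 17.866)² + (y + 33.282)² = 10.9723698772²
eq2: (x − 4.358)² + (y + 49.190)² = 28.2942019548²
eq3: (x + 17.404)² + (y + 10.889)² = 15.8121859425²
eq3−eq1, eq3−eq2 (x²,y² cancel):
  -0.924·x − 44.786·y = 1135.048267
  43.524·x − 76.602·y = 1466.642087
det = -0.924·-76.602 − -44.786·43.524 = 2020.046112
x = (1135.048267·-76.602 − -44.786·1466.642087) / 2020.046112 = -10.525470
y = (-0.924·1466.642087 − 1135.048267·43.524) / 2020.046112 = -25.126663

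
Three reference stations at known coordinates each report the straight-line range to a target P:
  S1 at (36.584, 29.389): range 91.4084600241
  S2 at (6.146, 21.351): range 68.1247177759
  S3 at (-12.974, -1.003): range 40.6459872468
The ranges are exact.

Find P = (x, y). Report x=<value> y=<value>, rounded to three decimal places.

eq1: (x − 36.584)² + (y − 29.389)² = 91.4084600241²
eq2: (x − 6.146)² + (y − 21.351)² = 68.1247177759²
eq3: (x + 12.974)² + (y + 1.003)² = 40.6459872468²
eq2−eq1, eq2−eq3 (x²,y² cancel):
  60.876·x + 16.076·y = -2006.065532
  -38.240·x − 44.708·y = 2664.573061
det = 60.876·-44.708 − 16.076·-38.240 = -2106.897968
x = (-2006.065532·-44.708 − 16.076·2664.573061) / -2106.897968 = -22.237195
y = (60.876·2664.573061 − -2006.065532·-38.240) / -2106.897968 = -40.579375

x=-22.237 y=-40.579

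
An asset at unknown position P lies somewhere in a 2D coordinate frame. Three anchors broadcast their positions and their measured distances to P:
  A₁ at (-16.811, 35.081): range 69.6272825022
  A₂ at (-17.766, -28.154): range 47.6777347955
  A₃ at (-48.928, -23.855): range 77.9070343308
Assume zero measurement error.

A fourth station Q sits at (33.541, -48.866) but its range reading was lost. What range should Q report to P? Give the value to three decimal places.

eq1: (x + 16.811)² + (y − 35.081)² = 69.6272825022²
eq2: (x + 17.766)² + (y + 28.154)² = 47.6777347955²
eq3: (x + 48.928)² + (y + 23.855)² = 77.9070343308²
eq3−eq2, eq3−eq1 (x²,y² cancel):
  62.324·x − 8.598·y = 1941.607866
  64.234·x + 117.872·y = -228.176397
det = 62.324·117.872 − -8.598·64.234 = 7898.538460
x = (1941.607866·117.872 − -8.598·-228.176397) / 7898.538460 = 28.726750
y = (62.324·-228.176397 − 1941.607866·64.234) / 7898.538460 = -17.590356
|P − Q| = √((28.726750 − 33.541)² + (-17.590356 − -48.866)²) = 31.644002

31.644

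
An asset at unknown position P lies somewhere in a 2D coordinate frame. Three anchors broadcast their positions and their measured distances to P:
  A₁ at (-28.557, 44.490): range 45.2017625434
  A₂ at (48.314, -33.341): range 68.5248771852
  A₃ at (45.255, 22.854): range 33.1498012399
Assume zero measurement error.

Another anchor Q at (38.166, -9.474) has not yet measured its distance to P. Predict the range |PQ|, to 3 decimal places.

eq1: (x + 28.557)² + (y − 44.490)² = 45.2017625434²
eq2: (x − 48.314)² + (y + 33.341)² = 68.5248771852²
eq3: (x − 45.255)² + (y − 22.854)² = 33.1498012399²
eq3−eq2, eq3−eq1 (x²,y² cancel):
  6.118·x − 112.390·y = -2721.204935
  -147.624·x + 43.272·y = -719.748007
det = 6.118·43.272 − -112.390·-147.624 = -16326.723264
x = (-2721.204935·43.272 − -112.390·-719.748007) / -16326.723264 = 12.166830
y = (6.118·-719.748007 − -2721.204935·-147.624) / -16326.723264 = 24.874469
|P − Q| = √((12.166830 − 38.166)² + (24.874469 − -9.474)²) = 43.078698

43.079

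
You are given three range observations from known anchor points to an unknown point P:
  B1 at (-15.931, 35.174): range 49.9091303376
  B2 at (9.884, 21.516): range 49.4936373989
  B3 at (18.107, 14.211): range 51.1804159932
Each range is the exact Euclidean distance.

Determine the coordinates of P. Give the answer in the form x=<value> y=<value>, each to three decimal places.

eq1: (x + 15.931)² + (y − 35.174)² = 49.9091303376²
eq2: (x − 9.884)² + (y − 21.516)² = 49.4936373989²
eq3: (x − 18.107)² + (y − 14.211)² = 51.1804159932²
eq3−eq1, eq3−eq2 (x²,y² cancel):
  -68.076·x + 41.926·y = 1089.704757
  -16.446·x + 14.610·y = 200.630580
det = -68.076·14.610 − 41.926·-16.446 = -305.075364
x = (1089.704757·14.610 − 41.926·200.630580) / -305.075364 = -24.613422
y = (-68.076·200.630580 − 1089.704757·-16.446) / -305.075364 = -13.974111

x=-24.613 y=-13.974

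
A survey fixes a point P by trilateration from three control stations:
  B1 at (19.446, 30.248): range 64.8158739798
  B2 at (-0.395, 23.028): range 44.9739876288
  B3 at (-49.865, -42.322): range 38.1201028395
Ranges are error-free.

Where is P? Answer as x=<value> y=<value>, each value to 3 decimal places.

eq1: (x − 19.446)² + (y − 30.248)² = 64.8158739798²
eq2: (x + 0.395)² + (y − 23.028)² = 44.9739876288²
eq3: (x + 49.865)² + (y + 42.322)² = 38.1201028395²
eq1−eq2, eq1−eq3 (x²,y² cancel):
  -39.682·x − 14.440·y = 1415.794346
  -138.622·x − 145.140·y = 5732.536768
det = -39.682·-145.140 − -14.440·-138.622 = 3757.743800
x = (1415.794346·-145.140 − -14.440·5732.536768) / 3757.743800 = -32.655382
y = (-39.682·5732.536768 − 1415.794346·-138.622) / 3757.743800 = -8.307719

x=-32.655 y=-8.308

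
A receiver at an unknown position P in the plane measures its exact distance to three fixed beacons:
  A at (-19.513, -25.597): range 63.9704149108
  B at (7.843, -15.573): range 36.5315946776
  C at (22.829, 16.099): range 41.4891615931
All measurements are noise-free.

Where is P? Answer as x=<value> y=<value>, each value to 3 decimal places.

eq1: (x + 19.513)² + (y + 25.597)² = 63.9704149108²
eq2: (x − 7.843)² + (y + 15.573)² = 36.5315946776²
eq3: (x − 22.829)² + (y − 16.099)² = 41.4891615931²
eq2−eq1, eq2−eq3 (x²,y² cancel):
  -54.712·x − 20.048·y = -2025.723974
  29.972·x + 63.344·y = 89.516944
det = -54.712·63.344 − -20.048·29.972 = -2864.798272
x = (-2025.723974·63.344 − -20.048·89.516944) / -2864.798272 = 44.164654
y = (-54.712·89.516944 − -2025.723974·29.972) / -2864.798272 = -19.483867

x=44.165 y=-19.484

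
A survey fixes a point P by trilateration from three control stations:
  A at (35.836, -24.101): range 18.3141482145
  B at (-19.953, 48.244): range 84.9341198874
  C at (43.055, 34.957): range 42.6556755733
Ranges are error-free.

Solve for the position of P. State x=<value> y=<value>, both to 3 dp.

x=43.963 y=-7.689

eq1: (x − 35.836)² + (y + 24.101)² = 18.3141482145²
eq2: (x + 19.953)² + (y − 48.244)² = 84.9341198874²
eq3: (x − 43.055)² + (y − 34.957)² = 42.6556755733²
eq3−eq2, eq3−eq1 (x²,y² cancel):
  -126.016·x + 26.574·y = -5744.417191
  -14.438·x − 118.116·y = 273.450857
det = -126.016·-118.116 − 26.574·-14.438 = 15268.181268
x = (-5744.417191·-118.116 − 26.574·273.450857) / 15268.181268 = 43.963383
y = (-126.016·273.450857 − -5744.417191·-14.438) / 15268.181268 = -7.689002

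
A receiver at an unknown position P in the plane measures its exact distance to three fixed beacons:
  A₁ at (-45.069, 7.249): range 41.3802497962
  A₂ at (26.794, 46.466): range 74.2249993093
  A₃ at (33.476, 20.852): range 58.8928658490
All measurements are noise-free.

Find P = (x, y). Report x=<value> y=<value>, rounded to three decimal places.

x=-11.586 y=-17.066

eq1: (x + 45.069)² + (y − 7.249)² = 41.3802497962²
eq2: (x − 26.794)² + (y − 46.466)² = 74.2249993093²
eq3: (x − 33.476)² + (y − 20.852)² = 58.8928658490²
eq1−eq2, eq1−eq3 (x²,y² cancel):
  143.726·x + 78.434·y = -3003.780619
  157.090·x + 27.206·y = -2284.358857
det = 143.726·27.206 − 78.434·157.090 = -8410.987504
x = (-3003.780619·27.206 − 78.434·-2284.358857) / -8410.987504 = -11.586101
y = (143.726·-2284.358857 − -3003.780619·157.090) / -8410.987504 = -17.066027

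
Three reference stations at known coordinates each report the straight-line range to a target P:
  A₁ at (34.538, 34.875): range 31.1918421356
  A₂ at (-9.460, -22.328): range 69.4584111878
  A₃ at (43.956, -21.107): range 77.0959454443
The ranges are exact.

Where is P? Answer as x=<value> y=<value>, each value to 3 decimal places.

x=5.233 y=45.559

eq1: (x − 34.538)² + (y − 34.875)² = 31.1918421356²
eq2: (x + 9.460)² + (y + 22.328)² = 69.4584111878²
eq3: (x − 43.956)² + (y + 21.107)² = 77.0959454443²
eq3−eq1, eq3−eq2 (x²,y² cancel):
  -18.836·x + 111.964·y = 5002.357472
  -106.832·x − 2.442·y = -670.290282
det = -18.836·-2.442 − 111.964·-106.832 = 12007.335560
x = (5002.357472·-2.442 − 111.964·-670.290282) / 12007.335560 = 5.232853
y = (-18.836·-670.290282 − 5002.357472·-106.832) / 12007.335560 = 45.558604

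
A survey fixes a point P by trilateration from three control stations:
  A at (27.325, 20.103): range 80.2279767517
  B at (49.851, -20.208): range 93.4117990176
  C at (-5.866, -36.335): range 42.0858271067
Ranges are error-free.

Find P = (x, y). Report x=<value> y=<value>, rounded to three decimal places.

x=-43.523 y=-17.542

eq1: (x − 27.325)² + (y − 20.103)² = 80.2279767517²
eq2: (x − 49.851)² + (y + 20.208)² = 93.4117990176²
eq3: (x + 5.866)² + (y + 36.335)² = 42.0858271067²
eq2−eq1, eq2−eq3 (x²,y² cancel):
  -45.052·x + 80.622·y = 546.536711
  -111.434·x − 32.254·y = 5415.704068
det = -45.052·-32.254 − 80.622·-111.434 = 10437.139156
x = (546.536711·-32.254 − 80.622·5415.704068) / 10437.139156 = -43.522739
y = (-45.052·5415.704068 − 546.536711·-111.434) / 10437.139156 = -17.541735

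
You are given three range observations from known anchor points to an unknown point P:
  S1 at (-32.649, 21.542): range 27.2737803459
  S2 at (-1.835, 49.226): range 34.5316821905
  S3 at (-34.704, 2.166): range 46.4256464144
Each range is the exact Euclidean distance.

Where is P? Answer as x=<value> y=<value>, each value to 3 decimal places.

eq1: (x + 32.649)² + (y − 21.542)² = 27.2737803459²
eq2: (x + 1.835)² + (y − 49.226)² = 34.5316821905²
eq3: (x + 34.704)² + (y − 2.166)² = 46.4256464144²
eq2−eq3, eq2−eq1 (x²,y² cancel):
  -65.738·x − 94.120·y = -2180.410699
  -61.628·x − 55.368·y = -447.973355
det = -65.738·-55.368 − -94.120·-61.628 = -2160.645776
x = (-2180.410699·-55.368 − -94.120·-447.973355) / -2160.645776 = -36.360299
y = (-65.738·-447.973355 − -2180.410699·-61.628) / -2160.645776 = 48.562092

x=-36.360 y=48.562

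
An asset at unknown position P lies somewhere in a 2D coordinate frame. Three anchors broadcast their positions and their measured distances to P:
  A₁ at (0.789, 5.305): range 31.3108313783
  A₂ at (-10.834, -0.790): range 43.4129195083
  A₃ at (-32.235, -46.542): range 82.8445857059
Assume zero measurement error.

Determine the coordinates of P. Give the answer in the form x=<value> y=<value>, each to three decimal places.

x=32.098 y=5.655

eq1: (x − 0.789)² + (y − 5.305)² = 31.3108313783²
eq2: (x + 10.834)² + (y + 0.790)² = 43.4129195083²
eq3: (x + 32.235)² + (y + 46.542)² = 82.8445857059²
eq3−eq2, eq3−eq1 (x²,y² cancel):
  42.802·x + 91.504·y = 1891.290468
  66.048·x + 103.694·y = 2706.369776
det = 42.802·103.694 − 91.504·66.048 = -1605.345604
x = (1891.290468·103.694 − 91.504·2706.369776) / -1605.345604 = 32.097877
y = (42.802·2706.369776 − 1891.290468·66.048) / -1605.345604 = 5.654803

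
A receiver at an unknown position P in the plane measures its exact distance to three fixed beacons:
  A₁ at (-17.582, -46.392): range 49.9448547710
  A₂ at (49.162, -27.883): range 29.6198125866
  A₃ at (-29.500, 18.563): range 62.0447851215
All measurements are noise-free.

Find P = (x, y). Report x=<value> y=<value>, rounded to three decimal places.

x=22.038 y=-15.982

eq1: (x + 17.582)² + (y + 46.392)² = 49.9448547710²
eq2: (x − 49.162)² + (y + 27.883)² = 29.6198125866²
eq3: (x + 29.500)² + (y − 18.563)² = 62.0447851215²
eq3−eq1, eq3−eq2 (x²,y² cancel):
  23.836·x − 129.910·y = 2601.576262
  157.324·x − 92.892·y = 4951.751027
det = 23.836·-92.892 − -129.910·157.324 = 18223.787128
x = (2601.576262·-92.892 − -129.910·4951.751027) / 18223.787128 = 22.038029
y = (23.836·4951.751027 − 2601.576262·157.324) / 18223.787128 = -15.982432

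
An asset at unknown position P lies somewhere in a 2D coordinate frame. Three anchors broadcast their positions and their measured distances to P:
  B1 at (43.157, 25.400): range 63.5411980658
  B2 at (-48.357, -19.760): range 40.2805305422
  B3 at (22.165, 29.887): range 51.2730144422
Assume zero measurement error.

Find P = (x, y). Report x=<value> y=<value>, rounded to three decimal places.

eq1: (x − 43.157)² + (y − 25.400)² = 63.5411980658²
eq2: (x + 48.357)² + (y + 19.760)² = 40.2805305422²
eq3: (x − 22.165)² + (y − 29.887)² = 51.2730144422²
eq1−eq2, eq1−eq3 (x²,y² cancel):
  -183.028·x − 90.320·y = 2636.133111
  -41.984·x + 8.974·y = 285.395187
det = -183.028·8.974 − -90.320·-41.984 = -5434.488152
x = (2636.133111·8.974 − -90.320·285.395187) / -5434.488152 = -9.096266
y = (-183.028·285.395187 − 2636.133111·-41.984) / -5434.488152 = -10.753561

x=-9.096 y=-10.754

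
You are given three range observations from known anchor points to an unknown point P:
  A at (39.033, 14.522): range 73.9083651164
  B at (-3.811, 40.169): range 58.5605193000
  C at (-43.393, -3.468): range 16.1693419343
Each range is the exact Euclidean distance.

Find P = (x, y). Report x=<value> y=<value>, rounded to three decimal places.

x=-29.841 y=-12.288

eq1: (x − 39.033)² + (y − 14.522)² = 73.9083651164²
eq2: (x + 3.811)² + (y − 40.169)² = 58.5605193000²
eq3: (x + 43.393)² + (y + 3.468)² = 16.1693419343²
eq3−eq2, eq3−eq1 (x²,y² cancel):
  79.164·x + 87.274·y = -3434.793993
  164.852·x + 35.980·y = -5361.514716
det = 79.164·35.980 − 87.274·164.852 = -11538.972728
x = (-3434.793993·35.980 − 87.274·-5361.514716) / -11538.972728 = -29.841213
y = (79.164·-5361.514716 − -3434.793993·164.852) / -11538.972728 = -12.288244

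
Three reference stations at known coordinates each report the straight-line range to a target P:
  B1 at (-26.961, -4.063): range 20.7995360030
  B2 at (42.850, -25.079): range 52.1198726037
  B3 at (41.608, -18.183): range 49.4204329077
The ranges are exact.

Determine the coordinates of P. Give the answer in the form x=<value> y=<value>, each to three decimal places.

eq1: (x + 26.961)² + (y + 4.063)² = 20.7995360030²
eq2: (x − 42.850)² + (y + 25.079)² = 52.1198726037²
eq3: (x − 41.608)² + (y + 18.183)² = 49.4204329077²
eq1−eq2, eq1−eq3 (x²,y² cancel):
  139.622·x − 42.032·y = -562.185171
  137.138·x − 28.240·y = -691.314828
det = 139.622·-28.240 − -42.032·137.138 = 1821.259136
x = (-562.185171·-28.240 − -42.032·-691.314828) / 1821.259136 = -7.237430
y = (139.622·-691.314828 − -562.185171·137.138) / 1821.259136 = -10.666142

x=-7.237 y=-10.666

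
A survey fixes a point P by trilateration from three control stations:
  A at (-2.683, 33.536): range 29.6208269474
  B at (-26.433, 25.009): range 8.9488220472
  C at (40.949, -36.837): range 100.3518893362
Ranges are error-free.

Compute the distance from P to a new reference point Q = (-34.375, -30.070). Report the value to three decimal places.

61.913

eq1: (x + 2.683)² + (y − 33.536)² = 29.6208269474²
eq2: (x + 26.433)² + (y − 25.009)² = 8.9488220472²
eq3: (x − 40.949)² + (y + 36.837)² = 100.3518893362²
eq2−eq1, eq2−eq3 (x²,y² cancel):
  47.500·x + 17.054·y = -989.603758
  134.764·x − 123.692·y = -8280.788677
det = 47.500·-123.692 − 17.054·134.764 = -8173.635256
x = (-989.603758·-123.692 − 17.054·-8280.788677) / -8173.635256 = -32.253291
y = (47.500·-8280.788677 − -989.603758·134.764) / -8173.635256 = 31.806472
|P − Q| = √((-32.253291 − -34.375)² + (31.806472 − -30.070)²) = 61.912837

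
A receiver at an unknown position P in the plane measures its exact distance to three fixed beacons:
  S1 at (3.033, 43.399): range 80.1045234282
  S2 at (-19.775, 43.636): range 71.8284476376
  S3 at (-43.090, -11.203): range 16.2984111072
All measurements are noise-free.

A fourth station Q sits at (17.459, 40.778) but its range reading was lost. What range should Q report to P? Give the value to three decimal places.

eq1: (x − 3.033)² + (y − 43.399)² = 80.1045234282²
eq2: (x + 19.775)² + (y − 43.636)² = 71.8284476376²
eq3: (x + 43.090)² + (y + 11.203)² = 16.2984111072²
eq3−eq1, eq3−eq2 (x²,y² cancel):
  92.246·x + 109.204·y = -6240.679488
  46.630·x + 109.678·y = -4580.791873
det = 92.246·109.678 − 109.204·46.630 = 5025.174268
x = (-6240.679488·109.678 − 109.204·-4580.791873) / 5025.174268 = -36.660311
y = (92.246·-4580.791873 − -6240.679488·46.630) / 5025.174268 = -26.179558
|P − Q| = √((-36.660311 − 17.459)² + (-26.179558 − 40.778)²) = 86.094218

86.094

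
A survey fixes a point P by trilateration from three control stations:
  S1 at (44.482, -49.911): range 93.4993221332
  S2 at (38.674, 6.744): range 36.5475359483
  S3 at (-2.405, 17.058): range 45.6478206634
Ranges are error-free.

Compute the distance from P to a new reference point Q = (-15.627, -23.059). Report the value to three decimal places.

83.364

eq1: (x − 44.482)² + (y + 49.911)² = 93.4993221332²
eq2: (x − 38.674)² + (y − 6.744)² = 36.5475359483²
eq3: (x + 2.405)² + (y − 17.058)² = 45.6478206634²
eq3−eq2, eq3−eq1 (x²,y² cancel):
  82.158·x − 20.628·y = 1992.401570
  93.774·x − 133.938·y = -2485.402852
det = 82.158·-133.938 − -20.628·93.774 = -9069.708132
x = (1992.401570·-133.938 − -20.628·-2485.402852) / -9069.708132 = 35.075789
y = (82.158·-2485.402852 − 1992.401570·93.774) / -9069.708132 = 43.113978
|P − Q| = √((35.075789 − -15.627)² + (43.113978 − -23.059)²) = 83.364476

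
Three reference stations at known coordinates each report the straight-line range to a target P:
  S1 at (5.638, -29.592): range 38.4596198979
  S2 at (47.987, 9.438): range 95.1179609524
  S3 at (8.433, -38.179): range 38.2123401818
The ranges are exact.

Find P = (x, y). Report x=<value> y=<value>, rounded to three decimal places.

eq1: (x − 5.638)² + (y + 29.592)² = 38.4596198979²
eq2: (x − 47.987)² + (y − 9.438)² = 95.1179609524²
eq3: (x − 8.433)² + (y + 38.179)² = 38.2123401818²
eq1−eq2, eq1−eq3 (x²,y² cancel):
  84.698·x + 78.060·y = -6083.929628
  5.590·x − 17.174·y = 640.237443
det = 84.698·-17.174 − 78.060·5.590 = -1890.958852
x = (-6083.929628·-17.174 − 78.060·640.237443) / -1890.958852 = -28.825838
y = (84.698·640.237443 − -6083.929628·5.590) / -1890.958852 = -46.662040

x=-28.826 y=-46.662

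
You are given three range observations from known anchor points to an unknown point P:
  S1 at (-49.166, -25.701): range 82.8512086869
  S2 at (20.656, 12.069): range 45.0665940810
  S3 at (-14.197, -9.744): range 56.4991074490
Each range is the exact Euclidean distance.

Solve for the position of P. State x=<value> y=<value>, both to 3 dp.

eq1: (x + 49.166)² + (y + 25.701)² = 82.8512086869²
eq2: (x − 20.656)² + (y − 12.069)² = 45.0665940810²
eq3: (x + 14.197)² + (y + 9.744)² = 56.4991074490²
eq2−eq1, eq2−eq3 (x²,y² cancel):
  -139.644·x − 75.540·y = -2327.819019
  -69.706·x − 43.626·y = -1436.981992
det = -139.644·-43.626 − -75.540·-69.706 = 826.517904
x = (-2327.819019·-43.626 − -75.540·-1436.981992) / 826.517904 = -8.464653
y = (-139.644·-1436.981992 − -2327.819019·-69.706) / 826.517904 = 46.463556

x=-8.465 y=46.464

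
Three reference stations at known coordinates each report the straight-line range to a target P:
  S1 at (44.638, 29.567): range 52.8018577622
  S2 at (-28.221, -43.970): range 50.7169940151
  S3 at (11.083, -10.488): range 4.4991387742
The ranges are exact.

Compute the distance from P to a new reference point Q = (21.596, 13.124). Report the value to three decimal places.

25.345

eq1: (x − 44.638)² + (y − 29.567)² = 52.8018577622²
eq2: (x + 28.221)² + (y + 43.970)² = 50.7169940151²
eq3: (x − 11.083)² + (y + 10.488)² = 4.4991387742²
eq3−eq1, eq3−eq2 (x²,y² cancel):
  67.110·x + 80.110·y = -133.866433
  -78.608·x − 66.964·y = -55.016524
det = 67.110·-66.964 − 80.110·-78.608 = 1803.332840
x = (-133.866433·-66.964 − 80.110·-55.016524) / 1803.332840 = 7.414940
y = (67.110·-55.016524 − -133.866433·-78.608) / 1803.332840 = -7.882700
|P − Q| = √((7.414940 − 21.596)² + (-7.882700 − 13.124)²) = 25.345293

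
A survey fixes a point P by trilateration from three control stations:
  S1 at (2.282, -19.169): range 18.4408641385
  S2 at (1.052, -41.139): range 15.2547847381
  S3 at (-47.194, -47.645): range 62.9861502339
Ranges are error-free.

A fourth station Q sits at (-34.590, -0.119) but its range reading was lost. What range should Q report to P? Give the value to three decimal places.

eq1: (x − 2.282)² + (y + 19.169)² = 18.4408641385²
eq2: (x − 1.052)² + (y + 41.139)² = 15.2547847381²
eq3: (x + 47.194)² + (y + 47.645)² = 62.9861502339²
eq3−eq1, eq3−eq2 (x²,y² cancel):
  98.952·x + 56.952·y = -497.471925
  96.492·x + 13.012·y = 930.751028
det = 98.952·13.012 − 56.952·96.492 = -4207.848960
x = (-497.471925·13.012 − 56.952·930.751028) / -4207.848960 = 14.135782
y = (98.952·930.751028 − -497.471925·96.492) / -4207.848960 = -33.295334
|P − Q| = √((14.135782 − -34.590)² + (-33.295334 − -0.119)²) = 58.948037

58.948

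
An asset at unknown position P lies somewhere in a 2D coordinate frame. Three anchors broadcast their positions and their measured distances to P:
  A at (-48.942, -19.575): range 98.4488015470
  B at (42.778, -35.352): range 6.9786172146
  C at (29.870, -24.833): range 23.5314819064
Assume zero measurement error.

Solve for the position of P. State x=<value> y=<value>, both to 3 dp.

eq1: (x + 48.942)² + (y + 19.575)² = 98.4488015470²
eq2: (x − 42.778)² + (y + 35.352)² = 6.9786172146²
eq3: (x − 29.870)² + (y + 24.833)² = 23.5314819064²
eq3−eq1, eq3−eq2 (x²,y² cancel):
  -157.624·x + 10.516·y = -7868.830685
  25.816·x − 21.038·y = 2075.855941
det = -157.624·-21.038 − 10.516·25.816 = 3044.612656
x = (-7868.830685·-21.038 − 10.516·2075.855941) / 3044.612656 = 47.202970
y = (-157.624·2075.855941 − -7868.830685·25.816) / 3044.612656 = -40.748364

x=47.203 y=-40.748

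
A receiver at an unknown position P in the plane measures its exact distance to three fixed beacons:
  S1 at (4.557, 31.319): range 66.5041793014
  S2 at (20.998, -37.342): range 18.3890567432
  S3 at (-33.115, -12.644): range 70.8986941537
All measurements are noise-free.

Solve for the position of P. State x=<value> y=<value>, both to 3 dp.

eq1: (x − 4.557)² + (y − 31.319)² = 66.5041793014²
eq2: (x − 20.998)² + (y + 37.342)² = 18.3890567432²
eq3: (x + 33.115)² + (y + 12.644)² = 70.8986941537²
eq2−eq1, eq2−eq3 (x²,y² cancel):
  -32.882·x + 137.322·y = -4918.343415
  -108.226·x + 49.396·y = -5267.334432
det = -32.882·49.396 − 137.322·-108.226 = 13237.571500
x = (-4918.343415·49.396 − 137.322·-5267.334432) / 13237.571500 = 36.288711
y = (-32.882·-5267.334432 − -4918.343415·-108.226) / 13237.571500 = -27.126739

x=36.289 y=-27.127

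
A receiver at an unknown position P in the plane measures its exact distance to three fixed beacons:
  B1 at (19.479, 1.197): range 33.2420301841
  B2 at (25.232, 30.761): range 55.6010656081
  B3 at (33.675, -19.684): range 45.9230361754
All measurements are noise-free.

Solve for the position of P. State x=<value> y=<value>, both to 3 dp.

x=-11.428 y=-11.043

eq1: (x − 19.479)² + (y − 1.197)² = 33.2420301841²
eq2: (x − 25.232)² + (y − 30.761)² = 55.6010656081²
eq3: (x − 33.675)² + (y + 19.684)² = 45.9230361754²
eq2−eq3, eq2−eq1 (x²,y² cancel):
  16.886·x − 100.890·y = 921.125781
  -11.506·x − 59.128·y = 784.417231
det = 16.886·-59.128 − -100.890·-11.506 = -2159.275748
x = (921.125781·-59.128 − -100.890·784.417231) / -2159.275748 = -11.427688
y = (16.886·784.417231 − 921.125781·-11.506) / -2159.275748 = -11.042658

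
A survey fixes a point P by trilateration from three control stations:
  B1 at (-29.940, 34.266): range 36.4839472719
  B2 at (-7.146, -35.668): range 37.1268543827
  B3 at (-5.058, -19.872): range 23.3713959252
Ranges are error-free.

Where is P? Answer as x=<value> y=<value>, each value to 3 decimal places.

x=-17.280 y=0.049

eq1: (x + 29.940)² + (y − 34.266)² = 36.4839472719²
eq2: (x + 7.146)² + (y + 35.668)² = 37.1268543827²
eq3: (x + 5.058)² + (y + 19.872)² = 23.3713959252²
eq2−eq1, eq2−eq3 (x²,y² cancel):
  -45.588·x + 139.868·y = 794.615724
  4.176·x + 31.592·y = -70.610623
det = -45.588·31.592 − 139.868·4.176 = -2024.304864
x = (794.615724·31.592 − 139.868·-70.610623) / -2024.304864 = -17.279841
y = (-45.588·-70.610623 − 794.615724·4.176) / -2024.304864 = 0.049063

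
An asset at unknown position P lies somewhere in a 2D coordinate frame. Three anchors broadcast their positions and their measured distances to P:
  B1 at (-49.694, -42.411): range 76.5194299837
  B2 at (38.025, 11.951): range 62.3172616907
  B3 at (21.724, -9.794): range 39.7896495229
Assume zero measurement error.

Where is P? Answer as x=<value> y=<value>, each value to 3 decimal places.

x=26.515 y=-49.294

eq1: (x + 49.694)² + (y + 42.411)² = 76.5194299837²
eq2: (x − 38.025)² + (y − 11.951)² = 62.3172616907²
eq3: (x − 21.724)² + (y + 9.794)² = 39.7896495229²
eq1−eq2, eq1−eq3 (x²,y² cancel):
  175.438·x + 108.724·y = -707.677471
  142.836·x + 65.234·y = 571.675011
det = 175.438·65.234 − 108.724·142.836 = -4085.178772
x = (-707.677471·65.234 − 108.724·571.675011) / -4085.178772 = 26.515223
y = (175.438·571.675011 − -707.677471·142.836) / -4085.178772 = -49.294132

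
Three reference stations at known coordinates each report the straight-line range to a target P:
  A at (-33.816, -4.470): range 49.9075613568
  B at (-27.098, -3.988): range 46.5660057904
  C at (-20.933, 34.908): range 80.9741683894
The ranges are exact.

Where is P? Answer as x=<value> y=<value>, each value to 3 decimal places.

eq1: (x + 33.816)² + (y + 4.470)² = 49.9075613568²
eq2: (x + 27.098)² + (y + 3.988)² = 46.5660057904²
eq3: (x + 20.933)² + (y − 34.908)² = 80.9741683894²
eq1−eq3, eq1−eq2 (x²,y² cancel):
  25.766·x + 78.756·y = -3572.795069
  13.436·x + 0.964·y = -90.925223
det = 25.766·0.964 − 78.756·13.436 = -1033.327192
x = (-3572.795069·0.964 − 78.756·-90.925223) / -1033.327192 = -3.596859
y = (25.766·-90.925223 − -3572.795069·13.436) / -1033.327192 = -44.188613

x=-3.597 y=-44.189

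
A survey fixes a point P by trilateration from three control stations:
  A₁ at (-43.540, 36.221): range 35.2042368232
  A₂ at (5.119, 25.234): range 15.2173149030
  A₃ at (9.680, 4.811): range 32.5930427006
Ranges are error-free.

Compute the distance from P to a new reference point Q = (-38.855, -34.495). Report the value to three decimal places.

72.851

eq1: (x + 43.540)² + (y − 36.221)² = 35.2042368232²
eq2: (x − 5.119)² + (y − 25.234)² = 15.2173149030²
eq3: (x − 9.680)² + (y − 4.811)² = 32.5930427006²
eq2−eq1, eq2−eq3 (x²,y² cancel):
  -97.318·x + 21.974·y = 1536.961907
  9.122·x − 40.846·y = -1376.850556
det = -97.318·-40.846 − 21.974·9.122 = 3774.604200
x = (1536.961907·-40.846 − 21.974·-1376.850556) / 3774.604200 = -8.616488
y = (-97.318·-1376.850556 − 1536.961907·9.122) / 3774.604200 = 31.784041
|P − Q| = √((-8.616488 − -38.855)² + (31.784041 − -34.495)²) = 72.851074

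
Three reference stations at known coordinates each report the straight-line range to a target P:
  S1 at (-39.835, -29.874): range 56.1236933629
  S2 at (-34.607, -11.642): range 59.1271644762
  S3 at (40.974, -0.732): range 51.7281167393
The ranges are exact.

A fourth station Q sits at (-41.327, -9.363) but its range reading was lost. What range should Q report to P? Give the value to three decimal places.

eq1: (x + 39.835)² + (y + 29.874)² = 56.1236933629²
eq2: (x + 34.607)² + (y + 11.642)² = 59.1271644762²
eq3: (x − 40.974)² + (y + 0.732)² = 51.7281167393²
eq1−eq2, eq1−eq3 (x²,y² cancel):
  10.456·x + 36.464·y = -1492.255110
  161.618·x + 58.284·y = -325.807706
det = 10.456·58.284 − 36.464·161.618 = -5283.821248
x = (-1492.255110·58.284 − 36.464·-325.807706) / -5283.821248 = 14.212128
y = (10.456·-325.807706 − -1492.255110·161.618) / -5283.821248 = -44.999373
|P − Q| = √((14.212128 − -41.327)² + (-44.999373 − -9.363)²) = 65.988982

65.989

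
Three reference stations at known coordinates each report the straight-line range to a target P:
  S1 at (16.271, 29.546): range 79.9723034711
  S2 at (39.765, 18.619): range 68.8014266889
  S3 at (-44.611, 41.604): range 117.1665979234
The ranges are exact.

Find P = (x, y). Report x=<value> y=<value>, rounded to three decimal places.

x=29.225 y=-49.370

eq1: (x − 16.271)² + (y − 29.546)² = 79.9723034711²
eq2: (x − 39.765)² + (y − 18.619)² = 68.8014266889²
eq3: (x + 44.611)² + (y − 41.604)² = 117.1665979234²
eq1−eq2, eq1−eq3 (x²,y² cancel):
  46.988·x − 21.854·y = 2452.143837
  -121.764·x + 24.116·y = -4749.119766
det = 46.988·24.116 − -21.854·-121.764 = -1527.867848
x = (2452.143837·24.116 − -21.854·-4749.119766) / -1527.867848 = 29.224623
y = (46.988·-4749.119766 − 2452.143837·-121.764) / -1527.867848 = -49.370240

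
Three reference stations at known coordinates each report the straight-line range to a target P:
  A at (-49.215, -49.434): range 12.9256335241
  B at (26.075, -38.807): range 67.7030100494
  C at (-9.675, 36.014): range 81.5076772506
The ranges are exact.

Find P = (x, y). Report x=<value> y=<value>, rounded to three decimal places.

eq1: (x + 49.215)² + (y + 49.434)² = 12.9256335241²
eq2: (x − 26.075)² + (y + 38.807)² = 67.7030100494²
eq3: (x + 9.675)² + (y − 36.014)² = 81.5076772506²
eq2−eq3, eq2−eq1 (x²,y² cancel):
  -71.500·x + 149.642·y = -2855.078934
  -150.580·x − 21.254·y = 7096.573275
det = -71.500·-21.254 − 149.642·-150.580 = 24052.753360
x = (-2855.078934·-21.254 − 149.642·7096.573275) / 24052.753360 = -41.627815
y = (-71.500·7096.573275 − -2855.078934·-150.580) / 24052.753360 = -38.969459

x=-41.628 y=-38.969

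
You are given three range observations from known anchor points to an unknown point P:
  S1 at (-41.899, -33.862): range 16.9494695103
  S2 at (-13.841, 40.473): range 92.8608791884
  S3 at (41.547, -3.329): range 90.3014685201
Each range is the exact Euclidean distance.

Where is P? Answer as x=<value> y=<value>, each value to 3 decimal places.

x=-35.925 y=-49.724

eq1: (x + 41.899)² + (y + 33.862)² = 16.9494695103²
eq2: (x + 13.841)² + (y − 40.473)² = 92.8608791884²
eq3: (x − 41.547)² + (y + 3.329)² = 90.3014685201²
eq2−eq3, eq2−eq1 (x²,y² cancel):
  110.776·x − 87.604·y = 376.386107
  -56.116·x − 148.670·y = 9408.382602
det = 110.776·-148.670 − -87.604·-56.116 = -21385.053984
x = (376.386107·-148.670 − -87.604·9408.382602) / -21385.053984 = -35.924839
y = (110.776·9408.382602 − 376.386107·-56.116) / -21385.053984 = -49.723712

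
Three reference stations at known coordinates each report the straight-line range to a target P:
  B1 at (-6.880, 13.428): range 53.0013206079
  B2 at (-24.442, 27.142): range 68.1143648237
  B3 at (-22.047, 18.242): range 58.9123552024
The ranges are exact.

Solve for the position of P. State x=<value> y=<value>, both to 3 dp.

x=-10.209 y=-39.469

eq1: (x + 6.880)² + (y − 13.428)² = 53.0013206079²
eq2: (x + 24.442)² + (y − 27.142)² = 68.1143648237²
eq3: (x + 22.047)² + (y − 18.242)² = 58.9123552024²
eq2−eq3, eq2−eq1 (x²,y² cancel):
  4.790·x − 17.800·y = 653.642345
  35.124·x − 27.428·y = 723.972765
det = 4.790·-27.428 − -17.800·35.124 = 493.827080
x = (653.642345·-27.428 − -17.800·723.972765) / 493.827080 = -10.208810
y = (4.790·723.972765 − 653.642345·35.124) / 493.827080 = -39.468682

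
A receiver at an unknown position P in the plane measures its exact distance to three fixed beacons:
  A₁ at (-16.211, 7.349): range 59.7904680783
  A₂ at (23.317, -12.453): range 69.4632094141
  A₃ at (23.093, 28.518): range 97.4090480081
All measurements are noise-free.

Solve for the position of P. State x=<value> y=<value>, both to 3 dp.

x=-35.630 y=-49.200

eq1: (x + 16.211)² + (y − 7.349)² = 59.7904680783²
eq2: (x − 23.317)² + (y + 12.453)² = 69.4632094141²
eq3: (x − 23.093)² + (y − 28.518)² = 97.4090480081²
eq2−eq3, eq2−eq1 (x²,y² cancel):
  -0.448·x + 81.942·y = -4015.581897
  -79.056·x + 39.604·y = 868.282013
det = -0.448·39.604 − 81.942·-79.056 = 6460.264160
x = (-4015.581897·39.604 − 81.942·868.282013) / 6460.264160 = -35.630411
y = (-0.448·868.282013 − -4015.581897·-79.056) / 6460.264160 = -49.199975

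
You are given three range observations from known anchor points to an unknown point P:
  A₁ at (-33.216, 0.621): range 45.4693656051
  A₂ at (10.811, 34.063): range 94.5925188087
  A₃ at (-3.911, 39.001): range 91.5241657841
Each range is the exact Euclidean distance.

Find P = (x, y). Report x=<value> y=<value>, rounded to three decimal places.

eq1: (x + 33.216)² + (y − 0.621)² = 45.4693656051²
eq2: (x − 10.811)² + (y − 34.063)² = 94.5925188087²
eq3: (x + 3.911)² + (y − 39.001)² = 91.5241657841²
eq2−eq1, eq2−eq3 (x²,y² cancel):
  -88.054·x − 66.884·y = 6706.804013
  -29.444·x + 9.876·y = 830.279924
det = -88.054·9.876 − -66.884·-29.444 = -2838.953800
x = (6706.804013·9.876 − -66.884·830.279924) / -2838.953800 = -42.892152
y = (-88.054·830.279924 − 6706.804013·-29.444) / -2838.953800 = -43.806866

x=-42.892 y=-43.807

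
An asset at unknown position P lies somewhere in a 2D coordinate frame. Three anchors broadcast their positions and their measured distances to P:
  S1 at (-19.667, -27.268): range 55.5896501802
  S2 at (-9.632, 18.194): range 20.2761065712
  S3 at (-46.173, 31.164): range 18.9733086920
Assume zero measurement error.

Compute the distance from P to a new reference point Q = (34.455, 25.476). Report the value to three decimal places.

eq1: (x + 19.667)² + (y + 27.268)² = 55.5896501802²
eq2: (x + 9.632)² + (y − 18.194)² = 20.2761065712²
eq3: (x + 46.173)² + (y − 31.164)² = 18.9733086920²
eq2−eq3, eq2−eq1 (x²,y² cancel):
  -73.082·x + 25.940·y = 2730.477820
  -20.070·x − 90.924·y = -1972.551056
det = -73.082·-90.924 − 25.940·-20.070 = 7165.523568
x = (2730.477820·-90.924 − 25.940·-1972.551056) / 7165.523568 = -27.506433
y = (-73.082·-1972.551056 − 2730.477820·-20.070) / 7165.523568 = 27.766103
|P − Q| = √((-27.506433 − 34.455)² + (27.766103 − 25.476)²) = 62.003739

62.004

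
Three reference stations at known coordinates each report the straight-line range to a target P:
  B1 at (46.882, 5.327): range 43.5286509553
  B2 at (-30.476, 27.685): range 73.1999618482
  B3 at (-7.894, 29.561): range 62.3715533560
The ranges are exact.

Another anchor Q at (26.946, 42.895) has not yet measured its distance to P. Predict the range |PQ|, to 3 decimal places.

70.670

eq1: (x − 46.882)² + (y − 5.327)² = 43.5286509553²
eq2: (x + 30.476)² + (y − 27.685)² = 73.1999618482²
eq3: (x + 7.894)² + (y − 29.561)² = 62.3715533560²
eq1−eq2, eq1−eq3 (x²,y² cancel):
  -154.716·x + 44.716·y = -3994.544013
  -109.552·x + 48.468·y = -3285.598110
det = -154.716·48.468 − 44.716·-109.552 = -2600.047856
x = (-3994.544013·48.468 − 44.716·-3285.598110) / -2600.047856 = 17.956883
y = (-154.716·-3285.598110 − -3994.544013·-109.552) / -2600.047856 = -27.201158
|P − Q| = √((17.956883 − 26.946)² + (-27.201158 − 42.895)²) = 70.670189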